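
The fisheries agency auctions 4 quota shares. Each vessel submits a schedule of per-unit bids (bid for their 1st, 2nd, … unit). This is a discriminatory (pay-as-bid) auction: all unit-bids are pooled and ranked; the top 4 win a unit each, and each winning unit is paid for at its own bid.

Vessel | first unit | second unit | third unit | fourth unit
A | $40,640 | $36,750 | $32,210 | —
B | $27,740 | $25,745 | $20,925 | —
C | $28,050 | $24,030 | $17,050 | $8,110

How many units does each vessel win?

All unit-bids, highest first — top 4: 40,640 (A-1), 36,750 (A-2), 32,210 (A-3), 28,050 (C-1)
Next rejected bid: $27,740 (not a price — pay-as-bid).
Allocation: A 3, C 1.

A 3, C 1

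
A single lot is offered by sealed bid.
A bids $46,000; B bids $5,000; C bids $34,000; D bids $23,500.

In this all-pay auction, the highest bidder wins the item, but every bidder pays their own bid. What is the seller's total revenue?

Bids in order: 46,000 (A) > 34,000 (C) > 23,500 (D) > 5,000 (B)
A wins with the top bid; all bids are sunk regardless.
Every bidder forfeits their bid regardless of winning.
Revenue = 46,000 + 5,000 + 34,000 + 23,500 = $108,500.

Total revenue: $108,500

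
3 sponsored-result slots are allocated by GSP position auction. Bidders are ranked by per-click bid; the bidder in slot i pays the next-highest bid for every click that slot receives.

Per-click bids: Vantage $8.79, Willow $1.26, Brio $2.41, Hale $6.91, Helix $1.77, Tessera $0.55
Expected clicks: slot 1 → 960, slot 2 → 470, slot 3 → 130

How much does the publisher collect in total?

Ranked by bid: $8.79 (Vantage) > $6.91 (Hale) > $2.41 (Brio) > $1.77 (Helix) > …
Slot 1: Vantage pays $6.91 × 960 = $6633.60
Slot 2: Hale pays $2.41 × 470 = $1132.70
Slot 3: Brio pays $1.77 × 130 = $230.10
Total = $7996.40

Total revenue: $7996.40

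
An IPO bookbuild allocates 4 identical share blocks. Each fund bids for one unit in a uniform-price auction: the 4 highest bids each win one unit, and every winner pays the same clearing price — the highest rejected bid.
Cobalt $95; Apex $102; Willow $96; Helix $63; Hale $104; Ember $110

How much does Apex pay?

Ordering the bids: 110 (Ember), 104 (Hale), 102 (Apex), 96 (Willow), 95 (Cobalt), 63 (Helix)
Top 4: Ember, Hale, Apex, Willow.
First losing bid is Cobalt's $95, which sets the uniform price.
Apex wins → pays $95.

Apex pays $95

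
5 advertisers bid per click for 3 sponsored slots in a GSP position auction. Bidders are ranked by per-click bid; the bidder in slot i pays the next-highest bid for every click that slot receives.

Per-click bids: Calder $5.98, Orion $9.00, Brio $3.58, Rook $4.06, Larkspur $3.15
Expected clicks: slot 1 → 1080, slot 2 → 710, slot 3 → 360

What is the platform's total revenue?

Total revenue: $10629.80

Ranked by bid: $9.00 (Orion) > $5.98 (Calder) > $4.06 (Rook) > $3.58 (Brio) > …
Slot 1: Orion pays $5.98 × 1080 = $6458.40
Slot 2: Calder pays $4.06 × 710 = $2882.60
Slot 3: Rook pays $3.58 × 360 = $1288.80
Total = $10629.80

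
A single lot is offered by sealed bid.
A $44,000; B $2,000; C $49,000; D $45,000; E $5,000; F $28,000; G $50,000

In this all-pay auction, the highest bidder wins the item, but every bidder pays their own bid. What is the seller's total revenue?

Total revenue: $223,000

Bids in order: 50,000 (G) > 49,000 (C) > 45,000 (D) > 44,000 (A) > 28,000 (F) > 5,000 (E) > …
G wins with the top bid; all bids are sunk regardless.
Every bidder forfeits their bid regardless of winning.
Revenue = 44,000 + 2,000 + 49,000 + 45,000 + 5,000 + 28,000 + 50,000 = $223,000.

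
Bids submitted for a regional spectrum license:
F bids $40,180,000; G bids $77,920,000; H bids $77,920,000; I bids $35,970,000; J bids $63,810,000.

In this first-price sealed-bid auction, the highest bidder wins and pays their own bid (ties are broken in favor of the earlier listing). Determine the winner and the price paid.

G pays $77,920,000

Bids in order: 77,920,000 (G) > 77,920,000 (H) > 63,810,000 (J) > 40,180,000 (F) > 35,970,000 (I)
Tie at $77,920,000 → G wins by tie-break.
G is highest → pays own bid, $77,920,000.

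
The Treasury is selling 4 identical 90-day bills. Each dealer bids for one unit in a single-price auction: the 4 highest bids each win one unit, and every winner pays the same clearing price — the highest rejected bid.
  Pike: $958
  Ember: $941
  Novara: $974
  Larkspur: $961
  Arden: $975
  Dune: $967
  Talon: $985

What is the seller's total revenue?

Total revenue: $3,844

Sorting: 985 (Talon), 975 (Arden), 974 (Novara), 967 (Dune), 961 (Larkspur), 958 (Pike), …
Winners (4 units): Talon, Arden, Novara, Dune.
Clearing price = highest rejected bid = $961.
Total revenue = 4 × $961 = $3,844.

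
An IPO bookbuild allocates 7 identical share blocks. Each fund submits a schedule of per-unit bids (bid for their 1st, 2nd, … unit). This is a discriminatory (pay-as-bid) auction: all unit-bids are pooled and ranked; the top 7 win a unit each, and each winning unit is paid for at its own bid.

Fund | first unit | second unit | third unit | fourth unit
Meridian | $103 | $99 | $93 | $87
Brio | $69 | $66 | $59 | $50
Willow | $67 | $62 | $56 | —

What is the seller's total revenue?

Total revenue: $584

Pooled unit-bids ranked (top 7): 103 (Meridian-1), 99 (Meridian-2), 93 (Meridian-3), 87 (Meridian-4), 69 (Brio-1), 67 (Willow-1), 66 (Brio-2)
Next rejected bid: $62 (not a price — pay-as-bid).
Each winning unit pays its own bid.
Revenue = 103 + 99 + 93 + 87 + 69 + 67 + 66 = $584.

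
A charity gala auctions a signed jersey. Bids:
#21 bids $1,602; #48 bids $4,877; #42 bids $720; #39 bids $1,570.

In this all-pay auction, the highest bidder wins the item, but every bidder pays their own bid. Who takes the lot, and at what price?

Bids in order: 4,877 (#48) > 1,602 (#21) > 1,570 (#39) > 720 (#42)
#48 wins with the top bid; all bids are sunk regardless.

#48 pays $4,877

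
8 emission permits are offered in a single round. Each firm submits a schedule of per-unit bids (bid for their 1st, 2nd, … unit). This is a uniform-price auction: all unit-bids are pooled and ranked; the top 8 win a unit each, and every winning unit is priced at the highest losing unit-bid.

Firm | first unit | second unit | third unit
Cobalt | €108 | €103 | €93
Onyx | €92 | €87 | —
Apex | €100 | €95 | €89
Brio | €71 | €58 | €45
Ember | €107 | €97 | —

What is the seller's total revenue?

All unit-bids, highest first — top 8: 108 (Cobalt-1), 107 (Ember-1), 103 (Cobalt-2), 100 (Apex-1), 97 (Ember-2), 95 (Apex-2), 93 (Cobalt-3), 92 (Onyx-1)
First bid not allocated: €89.
Allocation: Apex 2, Cobalt 3, Ember 2, Onyx 1. Every unit priced at €89.
Revenue = 8 × 89 = €712.

Total revenue: €712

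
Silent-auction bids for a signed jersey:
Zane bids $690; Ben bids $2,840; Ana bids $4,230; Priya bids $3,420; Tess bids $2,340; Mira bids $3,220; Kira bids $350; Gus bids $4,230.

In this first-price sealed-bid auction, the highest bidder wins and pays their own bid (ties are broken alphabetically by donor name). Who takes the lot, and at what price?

Ana pays $4,230

Sorting bids: 4,230 (Ana) > 4,230 (Gus) > 3,420 (Priya) > 3,220 (Mira) > 2,840 (Ben) > 2,340 (Tess) > …
Tie at $4,230 → Ana wins by tie-break.
First-price: Ana pays what they bid, $4,230.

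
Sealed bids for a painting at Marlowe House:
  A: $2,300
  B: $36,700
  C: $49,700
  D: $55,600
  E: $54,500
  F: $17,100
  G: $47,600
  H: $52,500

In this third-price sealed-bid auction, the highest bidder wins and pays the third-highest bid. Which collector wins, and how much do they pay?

Sorting bids: 55,600 (D) > 54,500 (E) > 52,500 (H) > 49,700 (C) > 47,600 (G) > 36,700 (B) > …
D is highest; pays the third-highest bid, $52,500.

D pays $52,500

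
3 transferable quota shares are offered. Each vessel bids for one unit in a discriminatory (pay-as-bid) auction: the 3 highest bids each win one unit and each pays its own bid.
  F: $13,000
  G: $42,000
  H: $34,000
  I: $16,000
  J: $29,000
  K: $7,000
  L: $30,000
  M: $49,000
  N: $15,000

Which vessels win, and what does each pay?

M $49,000, G $42,000, H $34,000

Bids ranked high→low: 49,000 (M), 42,000 (G), 34,000 (H), 30,000 (L), 29,000 (J), …
Top 3: M, G, H.
Each winner pays its own bid: M $49,000, G $42,000, H $34,000.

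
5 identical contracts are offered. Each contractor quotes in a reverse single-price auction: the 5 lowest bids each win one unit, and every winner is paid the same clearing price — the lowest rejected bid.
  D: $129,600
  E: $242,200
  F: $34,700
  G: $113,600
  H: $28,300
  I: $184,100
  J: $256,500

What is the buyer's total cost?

Total cost: $1,211,000

Bids ranked low→high: 28,300 (H), 34,700 (F), 113,600 (G), 129,600 (D), 184,100 (I), 242,200 (E), 256,500 (J)
Winners (5 units): H, F, G, D, I.
Lowest unsuccessful bid: $242,200 → clearing price.
Total cost = 5 × $242,200 = $1,211,000.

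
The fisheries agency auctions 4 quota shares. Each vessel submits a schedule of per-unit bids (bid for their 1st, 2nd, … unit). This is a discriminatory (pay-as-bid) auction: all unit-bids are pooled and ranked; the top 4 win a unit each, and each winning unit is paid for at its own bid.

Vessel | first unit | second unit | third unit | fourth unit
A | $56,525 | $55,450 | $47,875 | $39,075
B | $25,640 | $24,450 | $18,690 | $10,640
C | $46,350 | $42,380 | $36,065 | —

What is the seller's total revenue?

All unit-bids, highest first — top 4: 56,525 (A-1), 55,450 (A-2), 47,875 (A-3), 46,350 (C-1)
Next rejected bid: $42,380 (not a price — pay-as-bid).
Each winning unit pays its own bid.
Revenue = 56,525 + 55,450 + 47,875 + 46,350 = $206,200.

Total revenue: $206,200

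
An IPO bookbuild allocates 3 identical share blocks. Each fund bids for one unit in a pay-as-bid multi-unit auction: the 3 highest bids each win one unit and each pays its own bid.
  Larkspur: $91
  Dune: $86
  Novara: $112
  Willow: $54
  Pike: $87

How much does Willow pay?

Ordering the bids: 112 (Novara), 91 (Larkspur), 87 (Pike), 86 (Dune), 54 (Willow)
Top 3: Novara, Larkspur, Pike.
Willow does not win → $0.

Willow pays $0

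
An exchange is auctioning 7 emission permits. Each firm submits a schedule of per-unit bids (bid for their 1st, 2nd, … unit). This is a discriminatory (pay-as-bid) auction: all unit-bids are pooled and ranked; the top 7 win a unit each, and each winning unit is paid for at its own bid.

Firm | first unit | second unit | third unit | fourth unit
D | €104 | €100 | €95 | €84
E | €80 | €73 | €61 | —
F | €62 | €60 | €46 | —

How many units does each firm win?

D 4, E 2, F 1

Merging the schedules and taking the best 7: 104 (D-1), 100 (D-2), 95 (D-3), 84 (D-4), 80 (E-1), 73 (E-2), 62 (F-1)
Next rejected bid: €61 (not a price — pay-as-bid).
Allocation: D 4, E 2, F 1.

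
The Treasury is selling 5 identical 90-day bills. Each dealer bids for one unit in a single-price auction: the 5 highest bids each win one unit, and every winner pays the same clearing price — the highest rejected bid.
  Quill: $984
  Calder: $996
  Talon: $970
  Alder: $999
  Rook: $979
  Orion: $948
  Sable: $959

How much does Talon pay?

Talon pays $959

Ordering the bids: 999 (Alder), 996 (Calder), 984 (Quill), 979 (Rook), 970 (Talon), 959 (Sable), 948 (Orion)
Top 5: Alder, Calder, Quill, Rook, Talon.
Highest unsuccessful bid: $959 → clearing price.
Talon wins → pays $959.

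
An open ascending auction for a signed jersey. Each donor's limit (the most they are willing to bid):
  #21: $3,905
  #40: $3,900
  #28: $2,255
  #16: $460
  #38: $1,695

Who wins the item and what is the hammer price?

Sorting limits: 3,905 (#21) > 3,900 (#40) > 2,255 (#28) > 1,695 (#38) > 460 (#16)
Bidding ends when #40 exits at $3,900; #21 takes it.

#21 wins at $3,900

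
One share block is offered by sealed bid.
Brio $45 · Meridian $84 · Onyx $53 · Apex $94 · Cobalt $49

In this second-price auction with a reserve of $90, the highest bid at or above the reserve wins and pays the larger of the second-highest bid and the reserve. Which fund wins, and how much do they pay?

Rule: the highest bid at or above the reserve wins and pays the larger of the second-highest bid and the reserve.
Bids ranked: 94 (Apex) > 84 (Meridian) > 53 (Onyx) > 49 (Cobalt) > 45 (Brio)
Highest eligible bid: Apex at $94.
max(second-highest $84, reserve $90) = $90.

Apex pays $90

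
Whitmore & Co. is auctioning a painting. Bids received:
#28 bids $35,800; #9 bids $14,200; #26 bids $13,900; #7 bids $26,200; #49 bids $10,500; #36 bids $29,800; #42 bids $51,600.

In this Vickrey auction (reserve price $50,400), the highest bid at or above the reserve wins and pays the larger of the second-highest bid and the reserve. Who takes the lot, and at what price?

#42 pays $50,400

Sorting bids: 51,600 (#42) > 35,800 (#28) > 29,800 (#36) > 26,200 (#7) > 14,200 (#9) > 13,900 (#26) > …
Highest eligible bid: #42 at $51,600.
max(second-highest $35,800, reserve $50,400) = $50,400.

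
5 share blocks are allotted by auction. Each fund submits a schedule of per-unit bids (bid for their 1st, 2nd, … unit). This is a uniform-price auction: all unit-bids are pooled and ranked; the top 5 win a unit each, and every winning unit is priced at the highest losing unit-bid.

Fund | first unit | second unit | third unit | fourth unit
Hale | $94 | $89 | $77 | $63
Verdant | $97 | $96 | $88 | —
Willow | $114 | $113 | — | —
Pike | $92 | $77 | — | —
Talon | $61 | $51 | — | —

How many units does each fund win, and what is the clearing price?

Hale 1, Verdant 2, Willow 2; clearing price $92

Pooled unit-bids ranked (top 5): 114 (Willow-1), 113 (Willow-2), 97 (Verdant-1), 96 (Verdant-2), 94 (Hale-1)
The (k+1)-th unit-bid is $92.
Allocation: Hale 1, Verdant 2, Willow 2.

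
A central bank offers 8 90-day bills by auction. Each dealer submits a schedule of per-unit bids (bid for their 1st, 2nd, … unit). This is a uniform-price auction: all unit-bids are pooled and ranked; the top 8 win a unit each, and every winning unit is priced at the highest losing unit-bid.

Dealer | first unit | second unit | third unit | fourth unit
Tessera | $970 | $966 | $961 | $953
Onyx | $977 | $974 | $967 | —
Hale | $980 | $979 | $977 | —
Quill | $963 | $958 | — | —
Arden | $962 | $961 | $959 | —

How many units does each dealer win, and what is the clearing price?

Hale 3, Onyx 3, Tessera 2; clearing price $963

All unit-bids, highest first — top 8: 980 (Hale-1), 979 (Hale-2), 977 (Onyx-1), 977 (Hale-3), 974 (Onyx-2), 970 (Tessera-1), 967 (Onyx-3), 966 (Tessera-2)
First bid not allocated: $963.
Allocation: Hale 3, Onyx 3, Tessera 2.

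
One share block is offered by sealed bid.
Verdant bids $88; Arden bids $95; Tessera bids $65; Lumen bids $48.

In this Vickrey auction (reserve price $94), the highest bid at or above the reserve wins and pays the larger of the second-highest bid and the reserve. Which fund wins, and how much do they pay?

Arden pays $94

Rule: the highest bid at or above the reserve wins and pays the larger of the second-highest bid and the reserve.
Sorting bids: 95 (Arden) > 88 (Verdant) > 65 (Tessera) > 48 (Lumen)
Arden has the top bid at or above the reserve ($95).
Second-highest bid $88 is below the reserve $94, so the reserve binds → payment $94.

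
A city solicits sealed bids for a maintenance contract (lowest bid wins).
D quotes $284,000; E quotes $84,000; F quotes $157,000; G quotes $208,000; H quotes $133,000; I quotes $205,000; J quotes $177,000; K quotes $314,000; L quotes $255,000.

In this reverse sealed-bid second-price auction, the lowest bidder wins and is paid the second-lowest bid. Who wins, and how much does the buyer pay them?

E is paid $133,000

Bids ranked: 84,000 (E) < 133,000 (H) < 157,000 (F) < 177,000 (J) < 205,000 (I) < 208,000 (G) < …
E is lowest; is paid the second-lowest bid, $133,000.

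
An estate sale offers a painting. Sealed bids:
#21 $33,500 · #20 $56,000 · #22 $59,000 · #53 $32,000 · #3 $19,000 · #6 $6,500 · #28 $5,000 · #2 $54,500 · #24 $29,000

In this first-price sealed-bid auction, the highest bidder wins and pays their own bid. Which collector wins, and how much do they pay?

Rule: the highest bidder wins and pays their own bid.
Sorting bids: 59,000 (#22) > 56,000 (#20) > 54,500 (#2) > 33,500 (#21) > 32,000 (#53) > 29,000 (#24) > …
#22 is highest → pays own bid, $59,000.

#22 pays $59,000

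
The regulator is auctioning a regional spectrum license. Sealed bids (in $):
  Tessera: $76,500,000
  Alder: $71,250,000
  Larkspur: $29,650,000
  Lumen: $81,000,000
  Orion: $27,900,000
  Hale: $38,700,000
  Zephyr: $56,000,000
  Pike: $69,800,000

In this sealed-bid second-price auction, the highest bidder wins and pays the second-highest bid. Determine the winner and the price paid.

Lumen pays $76,500,000

Sealed-bid second-price auction: the highest bidder wins and pays the second-highest bid.
Sorting bids: 81,000,000 (Lumen) > 76,500,000 (Tessera) > 71,250,000 (Alder) > 69,800,000 (Pike) > 56,000,000 (Zephyr) > 38,700,000 (Hale) > …
Lumen is highest; pays the second-highest bid, $76,500,000.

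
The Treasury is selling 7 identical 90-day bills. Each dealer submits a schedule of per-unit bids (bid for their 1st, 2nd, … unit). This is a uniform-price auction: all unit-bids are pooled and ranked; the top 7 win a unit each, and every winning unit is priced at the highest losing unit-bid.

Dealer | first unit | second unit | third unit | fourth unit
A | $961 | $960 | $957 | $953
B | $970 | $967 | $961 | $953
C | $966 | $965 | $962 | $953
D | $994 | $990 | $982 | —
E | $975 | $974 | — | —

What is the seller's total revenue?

Merging the schedules and taking the best 7: 994 (D-1), 990 (D-2), 982 (D-3), 975 (E-1), 974 (E-2), 970 (B-1), 967 (B-2)
The (k+1)-th unit-bid is $966.
Allocation: B 2, D 3, E 2. Every unit priced at $966.
Revenue = 7 × 966 = $6,762.

Total revenue: $6,762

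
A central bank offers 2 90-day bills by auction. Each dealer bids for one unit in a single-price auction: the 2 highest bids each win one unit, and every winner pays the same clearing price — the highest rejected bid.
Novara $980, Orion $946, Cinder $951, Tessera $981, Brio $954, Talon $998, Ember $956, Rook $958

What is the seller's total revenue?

Total revenue: $1,960

Sorting: 998 (Talon), 981 (Tessera), 980 (Novara), 958 (Rook), …
The 2 highest are Talon, Tessera.
Clearing price = highest rejected bid = $980.
Total revenue = 2 × $980 = $1,960.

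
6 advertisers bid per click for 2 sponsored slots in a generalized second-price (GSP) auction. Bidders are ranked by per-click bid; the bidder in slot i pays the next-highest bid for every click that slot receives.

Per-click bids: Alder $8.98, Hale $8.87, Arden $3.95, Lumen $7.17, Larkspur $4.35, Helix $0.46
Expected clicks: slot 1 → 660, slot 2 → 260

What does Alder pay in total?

Alder pays $5854.20

Ranked by bid: $8.98 (Alder) > $8.87 (Hale) > $7.17 (Lumen) > …
Alder holds slot 1 → pays next bid $8.87 × 660 clicks = $5854.20.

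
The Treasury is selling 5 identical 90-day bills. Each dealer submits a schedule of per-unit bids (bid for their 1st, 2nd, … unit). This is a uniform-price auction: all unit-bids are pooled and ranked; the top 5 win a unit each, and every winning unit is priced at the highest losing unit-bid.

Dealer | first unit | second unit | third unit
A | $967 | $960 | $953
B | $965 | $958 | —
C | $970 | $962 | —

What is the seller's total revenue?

All unit-bids, highest first — top 5: 970 (C-1), 967 (A-1), 965 (B-1), 962 (C-2), 960 (A-2)
First bid not allocated: $958.
Allocation: A 2, B 1, C 2. Every unit priced at $958.
Revenue = 5 × 958 = $4,790.

Total revenue: $4,790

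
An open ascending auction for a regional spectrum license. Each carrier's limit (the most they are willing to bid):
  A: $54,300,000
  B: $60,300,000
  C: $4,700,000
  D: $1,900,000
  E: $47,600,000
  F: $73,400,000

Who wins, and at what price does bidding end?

Open ascending-bid auction: the price rises until one bidder remains; the winner pays the price at which the last rival dropped out.
Sorting limits: 73,400,000 (F) > 60,300,000 (B) > 54,300,000 (A) > 47,600,000 (E) > 4,700,000 (C) > 1,900,000 (D)
Once the price passes $60,300,000, only F is left; the hammer falls at B's limit of $60,300,000.

F wins at $60,300,000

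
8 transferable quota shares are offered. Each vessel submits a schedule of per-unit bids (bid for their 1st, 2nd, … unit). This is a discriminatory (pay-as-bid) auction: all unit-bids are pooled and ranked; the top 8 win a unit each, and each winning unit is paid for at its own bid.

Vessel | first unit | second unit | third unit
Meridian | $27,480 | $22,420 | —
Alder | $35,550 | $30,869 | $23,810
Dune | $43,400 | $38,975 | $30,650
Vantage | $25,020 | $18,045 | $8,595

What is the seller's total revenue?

Merging the schedules and taking the best 8: 43,400 (Dune-1), 38,975 (Dune-2), 35,550 (Alder-1), 30,869 (Alder-2), 30,650 (Dune-3), 27,480 (Meridian-1), 25,020 (Vantage-1), 23,810 (Alder-3)
Next rejected bid: $22,420 (not a price — pay-as-bid).
Each winning unit pays its own bid.
Revenue = 43,400 + 38,975 + 35,550 + 30,869 + 30,650 + 27,480 + 25,020 + 23,810 = $255,754.

Total revenue: $255,754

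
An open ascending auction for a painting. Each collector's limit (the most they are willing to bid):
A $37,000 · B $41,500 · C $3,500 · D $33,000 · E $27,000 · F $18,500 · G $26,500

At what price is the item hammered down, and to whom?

Limits in order: 41,500 (B) > 37,000 (A) > 33,000 (D) > 27,000 (E) > 26,500 (G) > 18,500 (F) > …
Bidding ends when A exits at $37,000; B takes it.

B wins at $37,000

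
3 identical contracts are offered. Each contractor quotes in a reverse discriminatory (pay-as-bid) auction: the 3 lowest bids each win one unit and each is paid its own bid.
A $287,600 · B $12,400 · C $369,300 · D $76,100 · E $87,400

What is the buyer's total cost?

Total cost: $175,900

Sorting: 12,400 (B), 76,100 (D), 87,400 (E), 287,600 (A), 369,300 (C)
Winners (3 units): B, D, E.
Total cost = 12,400 + 76,100 + 87,400 = $175,900.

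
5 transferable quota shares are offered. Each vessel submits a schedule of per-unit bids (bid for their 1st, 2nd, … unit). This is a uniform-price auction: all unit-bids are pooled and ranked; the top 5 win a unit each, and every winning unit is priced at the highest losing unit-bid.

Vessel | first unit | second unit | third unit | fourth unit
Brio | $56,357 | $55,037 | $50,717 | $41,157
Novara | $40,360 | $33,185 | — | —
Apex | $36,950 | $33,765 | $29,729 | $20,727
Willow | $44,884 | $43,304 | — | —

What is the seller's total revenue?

Merging the schedules and taking the best 5: 56,357 (Brio-1), 55,037 (Brio-2), 50,717 (Brio-3), 44,884 (Willow-1), 43,304 (Willow-2)
The (k+1)-th unit-bid is $41,157.
Allocation: Brio 3, Willow 2. Every unit priced at $41,157.
Revenue = 5 × 41,157 = $205,785.

Total revenue: $205,785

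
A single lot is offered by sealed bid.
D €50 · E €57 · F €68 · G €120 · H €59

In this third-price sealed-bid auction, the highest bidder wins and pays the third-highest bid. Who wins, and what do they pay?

G pays €59

Third-price sealed-bid auction: the highest bidder wins and pays the third-highest bid.
Bids ranked: 120 (G) > 68 (F) > 59 (H) > 57 (E) > 50 (D)
G wins; payment is bid #3 in the ranking = €59.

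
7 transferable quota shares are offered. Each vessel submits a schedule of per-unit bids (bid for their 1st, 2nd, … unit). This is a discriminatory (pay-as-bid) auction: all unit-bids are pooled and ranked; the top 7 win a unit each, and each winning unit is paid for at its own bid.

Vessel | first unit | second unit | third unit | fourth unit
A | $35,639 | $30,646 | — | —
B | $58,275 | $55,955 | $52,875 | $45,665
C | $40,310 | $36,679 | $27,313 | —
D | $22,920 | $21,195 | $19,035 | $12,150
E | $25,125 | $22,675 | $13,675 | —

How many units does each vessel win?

A 1, B 4, C 2

Pooled unit-bids ranked (top 7): 58,275 (B-1), 55,955 (B-2), 52,875 (B-3), 45,665 (B-4), 40,310 (C-1), 36,679 (C-2), 35,639 (A-1)
Next rejected bid: $30,646 (not a price — pay-as-bid).
Allocation: A 1, B 4, C 2.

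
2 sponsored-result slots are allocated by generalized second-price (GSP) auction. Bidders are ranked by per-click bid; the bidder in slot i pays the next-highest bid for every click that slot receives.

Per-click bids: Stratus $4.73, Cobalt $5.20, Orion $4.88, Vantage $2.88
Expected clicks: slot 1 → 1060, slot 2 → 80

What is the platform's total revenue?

Total revenue: $5551.20

Per-click bids in order: $5.20 (Cobalt) > $4.88 (Orion) > $4.73 (Stratus) > …
Slot 1: Cobalt pays $4.88 × 1060 = $5172.80
Slot 2: Orion pays $4.73 × 80 = $378.40
Total = $5551.20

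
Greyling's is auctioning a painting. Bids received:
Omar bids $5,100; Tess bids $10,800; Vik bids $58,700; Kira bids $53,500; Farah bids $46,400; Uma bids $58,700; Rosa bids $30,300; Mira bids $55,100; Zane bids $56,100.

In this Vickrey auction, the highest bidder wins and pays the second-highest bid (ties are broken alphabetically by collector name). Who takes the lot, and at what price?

Uma pays $58,700

Sorting bids: 58,700 (Uma) > 58,700 (Vik) > 56,100 (Zane) > 55,100 (Mira) > 53,500 (Kira) > 46,400 (Farah) > …
Uma and Vik tie at $58,700; tie-break gives it to Uma.
Uma is highest; pays the second-highest bid, $58,700.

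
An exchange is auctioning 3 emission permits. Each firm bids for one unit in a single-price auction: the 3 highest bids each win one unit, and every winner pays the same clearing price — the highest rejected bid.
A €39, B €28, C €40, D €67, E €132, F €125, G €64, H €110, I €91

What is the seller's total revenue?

Total revenue: €273

Bids ranked high→low: 132 (E), 125 (F), 110 (H), 91 (I), 67 (D), …
Top 3: E, F, H.
Clearing price = highest rejected bid = €91.
Total revenue = 3 × €91 = €273.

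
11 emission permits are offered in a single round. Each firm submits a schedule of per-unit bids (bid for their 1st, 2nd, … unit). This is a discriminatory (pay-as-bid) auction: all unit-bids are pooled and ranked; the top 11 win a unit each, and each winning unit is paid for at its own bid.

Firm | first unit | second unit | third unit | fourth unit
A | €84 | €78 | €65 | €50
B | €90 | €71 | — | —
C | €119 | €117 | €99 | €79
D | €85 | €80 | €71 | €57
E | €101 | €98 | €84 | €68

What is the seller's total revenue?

All unit-bids, highest first — top 11: 119 (C-1), 117 (C-2), 101 (E-1), 99 (C-3), 98 (E-2), 90 (B-1), 85 (D-1), 84 (A-1), 84 (E-3), 80 (D-2), 79 (C-4)
Next rejected bid: €78 (not a price — pay-as-bid).
Each winning unit pays its own bid.
Revenue = 119 + 117 + 101 + 99 + 98 + 90 + 85 + 84 + 84 + 80 + 79 = €1,036.

Total revenue: €1,036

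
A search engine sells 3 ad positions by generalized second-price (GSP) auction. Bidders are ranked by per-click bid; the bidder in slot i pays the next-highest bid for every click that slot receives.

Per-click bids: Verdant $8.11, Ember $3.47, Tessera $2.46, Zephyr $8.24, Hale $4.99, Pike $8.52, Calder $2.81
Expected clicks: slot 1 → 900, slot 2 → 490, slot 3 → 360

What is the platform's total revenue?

Ranked by bid: $8.52 (Pike) > $8.24 (Zephyr) > $8.11 (Verdant) > $4.99 (Hale) > …
Slot 1: Pike pays $8.24 × 900 = $7416.00
Slot 2: Zephyr pays $8.11 × 490 = $3973.90
Slot 3: Verdant pays $4.99 × 360 = $1796.40
Total = $13186.30

Total revenue: $13186.30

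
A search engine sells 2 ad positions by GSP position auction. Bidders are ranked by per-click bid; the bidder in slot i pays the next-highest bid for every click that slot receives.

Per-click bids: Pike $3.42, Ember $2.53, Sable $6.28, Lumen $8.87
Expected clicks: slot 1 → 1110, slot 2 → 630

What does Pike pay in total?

Ranked by bid: $8.87 (Lumen) > $6.28 (Sable) > $3.42 (Pike) > …
Pike ranks below slot 2 → no slot, pays nothing.

Pike pays $0.00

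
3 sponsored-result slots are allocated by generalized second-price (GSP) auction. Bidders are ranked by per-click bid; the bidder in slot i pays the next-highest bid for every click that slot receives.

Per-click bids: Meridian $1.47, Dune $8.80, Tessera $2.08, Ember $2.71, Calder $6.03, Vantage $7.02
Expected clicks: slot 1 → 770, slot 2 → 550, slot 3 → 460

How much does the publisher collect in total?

Ranked by bid: $8.80 (Dune) > $7.02 (Vantage) > $6.03 (Calder) > $2.71 (Ember) > …
Slot 1: Dune pays $7.02 × 770 = $5405.40
Slot 2: Vantage pays $6.03 × 550 = $3316.50
Slot 3: Calder pays $2.71 × 460 = $1246.60
Total = $9968.50

Total revenue: $9968.50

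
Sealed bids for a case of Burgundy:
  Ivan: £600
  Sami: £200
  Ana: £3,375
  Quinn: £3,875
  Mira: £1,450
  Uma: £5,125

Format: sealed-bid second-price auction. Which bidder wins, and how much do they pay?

Uma pays £3,875

Rule: the highest bidder wins and pays the second-highest bid.
Sorting bids: 5,125 (Uma) > 3,875 (Quinn) > 3,375 (Ana) > 1,450 (Mira) > 600 (Ivan) > 200 (Sami)
Uma is highest; pays the second-highest bid, £3,875.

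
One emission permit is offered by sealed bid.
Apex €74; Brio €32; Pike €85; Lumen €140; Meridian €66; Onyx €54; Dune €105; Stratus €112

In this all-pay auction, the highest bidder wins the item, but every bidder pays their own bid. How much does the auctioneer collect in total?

Bids ranked: 140 (Lumen) > 112 (Stratus) > 105 (Dune) > 85 (Pike) > 74 (Apex) > 66 (Meridian) > …
Lumen wins with the top bid; all bids are sunk regardless.
Every bidder forfeits their bid regardless of winning.
Revenue = 74 + 32 + 85 + 140 + 66 + 54 + 105 + 112 = €668.

Total revenue: €668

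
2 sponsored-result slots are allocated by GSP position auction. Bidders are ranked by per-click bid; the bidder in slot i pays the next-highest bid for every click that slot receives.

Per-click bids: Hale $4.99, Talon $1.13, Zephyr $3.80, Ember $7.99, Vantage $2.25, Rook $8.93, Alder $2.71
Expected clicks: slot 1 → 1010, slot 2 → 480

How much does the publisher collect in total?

Sorting advertisers: $8.93 (Rook) > $7.99 (Ember) > $4.99 (Hale) > …
Slot 1: Rook pays $7.99 × 1010 = $8069.90
Slot 2: Ember pays $4.99 × 480 = $2395.20
Total = $10465.10

Total revenue: $10465.10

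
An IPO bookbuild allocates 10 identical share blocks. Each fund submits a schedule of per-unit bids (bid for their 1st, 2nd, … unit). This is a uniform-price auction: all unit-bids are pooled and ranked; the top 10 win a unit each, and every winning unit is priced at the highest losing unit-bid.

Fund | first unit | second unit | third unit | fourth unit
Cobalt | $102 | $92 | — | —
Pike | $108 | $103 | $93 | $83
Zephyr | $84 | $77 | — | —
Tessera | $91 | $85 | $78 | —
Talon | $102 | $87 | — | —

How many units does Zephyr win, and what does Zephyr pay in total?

Merging the schedules and taking the best 10: 108 (Pike-1), 103 (Pike-2), 102 (Cobalt-1), 102 (Talon-1), 93 (Pike-3), 92 (Cobalt-2), 91 (Tessera-1), 87 (Talon-2), 85 (Tessera-2), 84 (Zephyr-1)
First bid not allocated: $83.
Zephyr wins 1 unit(s) at $83 each.

Zephyr: 1 unit, pays $83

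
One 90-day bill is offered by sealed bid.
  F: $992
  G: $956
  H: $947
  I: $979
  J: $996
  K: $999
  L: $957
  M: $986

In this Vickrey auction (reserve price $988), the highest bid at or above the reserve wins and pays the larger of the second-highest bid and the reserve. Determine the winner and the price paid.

Vickrey auction (reserve price $988): the highest bid at or above the reserve wins and pays the larger of the second-highest bid and the reserve.
Bids in order: 999 (K) > 996 (J) > 992 (F) > 986 (M) > 979 (I) > 957 (L) > …
Highest eligible bid: K at $999.
max(second-highest $996, reserve $988) = $996; the reserve does not bind.

K pays $996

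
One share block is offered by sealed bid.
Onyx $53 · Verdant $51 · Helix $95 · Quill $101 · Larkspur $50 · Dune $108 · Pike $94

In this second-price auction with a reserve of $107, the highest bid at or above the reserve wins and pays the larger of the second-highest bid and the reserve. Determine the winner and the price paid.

Second-price auction with a reserve of $107: the highest bid at or above the reserve wins and pays the larger of the second-highest bid and the reserve.
Bids ranked: 108 (Dune) > 101 (Quill) > 95 (Helix) > 94 (Pike) > 53 (Onyx) > 51 (Verdant) > …
Highest eligible bid: Dune at $108.
Second-highest bid $101 is below the reserve $107, so the reserve binds → payment $107.

Dune pays $107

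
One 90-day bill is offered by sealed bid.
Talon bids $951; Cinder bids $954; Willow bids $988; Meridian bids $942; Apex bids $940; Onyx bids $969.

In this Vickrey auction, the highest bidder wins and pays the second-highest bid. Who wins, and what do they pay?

Sorting bids: 988 (Willow) > 969 (Onyx) > 954 (Cinder) > 951 (Talon) > 942 (Meridian) > 940 (Apex)
Willow wins with the highest bid; price is set by the runner-up at $969.

Willow pays $969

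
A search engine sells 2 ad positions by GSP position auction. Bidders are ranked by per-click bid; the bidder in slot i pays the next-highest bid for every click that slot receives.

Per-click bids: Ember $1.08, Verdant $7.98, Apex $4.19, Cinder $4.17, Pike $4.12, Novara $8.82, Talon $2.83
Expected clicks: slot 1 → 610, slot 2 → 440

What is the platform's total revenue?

Total revenue: $6711.40

Ranked by bid: $8.82 (Novara) > $7.98 (Verdant) > $4.19 (Apex) > …
Slot 1: Novara pays $7.98 × 610 = $4867.80
Slot 2: Verdant pays $4.19 × 440 = $1843.60
Total = $6711.40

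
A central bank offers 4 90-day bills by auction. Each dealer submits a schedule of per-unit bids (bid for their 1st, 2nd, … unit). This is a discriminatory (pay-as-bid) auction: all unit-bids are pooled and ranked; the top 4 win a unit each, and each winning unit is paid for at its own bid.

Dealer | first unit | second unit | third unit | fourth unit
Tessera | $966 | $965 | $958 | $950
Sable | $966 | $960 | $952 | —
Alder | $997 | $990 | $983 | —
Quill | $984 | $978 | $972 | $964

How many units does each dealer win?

Alder 3, Quill 1

All unit-bids, highest first — top 4: 997 (Alder-1), 990 (Alder-2), 984 (Quill-1), 983 (Alder-3)
Next rejected bid: $978 (not a price — pay-as-bid).
Allocation: Alder 3, Quill 1.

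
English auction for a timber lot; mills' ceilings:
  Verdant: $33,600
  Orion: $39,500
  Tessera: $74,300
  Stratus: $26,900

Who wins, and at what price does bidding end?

Tessera wins at $39,500

Sorting limits: 74,300 (Tessera) > 39,500 (Orion) > 33,600 (Verdant) > 26,900 (Stratus)
Once the price passes $39,500, only Tessera is left; the hammer falls at Orion's limit of $39,500.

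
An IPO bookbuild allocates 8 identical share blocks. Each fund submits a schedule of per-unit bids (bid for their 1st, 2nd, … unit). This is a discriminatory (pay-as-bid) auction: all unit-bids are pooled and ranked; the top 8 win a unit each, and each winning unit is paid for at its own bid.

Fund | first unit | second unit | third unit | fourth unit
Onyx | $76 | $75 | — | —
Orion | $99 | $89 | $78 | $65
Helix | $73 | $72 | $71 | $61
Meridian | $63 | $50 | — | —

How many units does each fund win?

All unit-bids, highest first — top 8: 99 (Orion-1), 89 (Orion-2), 78 (Orion-3), 76 (Onyx-1), 75 (Onyx-2), 73 (Helix-1), 72 (Helix-2), 71 (Helix-3)
Next rejected bid: $65 (not a price — pay-as-bid).
Allocation: Helix 3, Onyx 2, Orion 3.

Helix 3, Onyx 2, Orion 3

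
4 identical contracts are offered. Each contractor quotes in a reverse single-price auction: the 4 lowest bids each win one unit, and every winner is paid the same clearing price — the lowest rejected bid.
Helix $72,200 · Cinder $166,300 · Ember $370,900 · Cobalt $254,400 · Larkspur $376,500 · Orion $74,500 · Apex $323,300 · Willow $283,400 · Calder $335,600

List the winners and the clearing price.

Helix, Orion, Cinder, Cobalt; each is paid $283,400

Bids ranked low→high: 72,200 (Helix), 74,500 (Orion), 166,300 (Cinder), 254,400 (Cobalt), 283,400 (Willow), 323,300 (Apex), …
Winners (4 units): Helix, Orion, Cinder, Cobalt.
Lowest unsuccessful bid: $283,400 → clearing price.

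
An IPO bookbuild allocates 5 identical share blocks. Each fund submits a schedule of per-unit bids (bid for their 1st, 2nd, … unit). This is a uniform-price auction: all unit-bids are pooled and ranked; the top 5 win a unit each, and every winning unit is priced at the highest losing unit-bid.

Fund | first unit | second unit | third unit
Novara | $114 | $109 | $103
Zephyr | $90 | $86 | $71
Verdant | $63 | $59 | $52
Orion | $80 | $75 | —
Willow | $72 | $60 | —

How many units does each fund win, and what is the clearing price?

Novara 3, Zephyr 2; clearing price $80

All unit-bids, highest first — top 5: 114 (Novara-1), 109 (Novara-2), 103 (Novara-3), 90 (Zephyr-1), 86 (Zephyr-2)
First bid not allocated: $80.
Allocation: Novara 3, Zephyr 2.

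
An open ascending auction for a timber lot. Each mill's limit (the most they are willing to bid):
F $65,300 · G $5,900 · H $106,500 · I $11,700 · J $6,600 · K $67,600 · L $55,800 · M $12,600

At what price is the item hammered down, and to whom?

Sorting limits: 106,500 (H) > 67,600 (K) > 65,300 (F) > 55,800 (L) > 12,600 (M) > 11,700 (I) > …
K is the last rival to drop out, at $67,600; H remains and wins at that price.

H wins at $67,600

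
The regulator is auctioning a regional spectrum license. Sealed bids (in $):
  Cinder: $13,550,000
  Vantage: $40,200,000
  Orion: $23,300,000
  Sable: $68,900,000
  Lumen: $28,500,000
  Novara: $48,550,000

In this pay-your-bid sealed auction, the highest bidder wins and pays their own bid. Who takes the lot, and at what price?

Sable pays $68,900,000

Bids ranked: 68,900,000 (Sable) > 48,550,000 (Novara) > 40,200,000 (Vantage) > 28,500,000 (Lumen) > 23,300,000 (Orion) > 13,550,000 (Cinder)
Sable is highest → pays own bid, $68,900,000.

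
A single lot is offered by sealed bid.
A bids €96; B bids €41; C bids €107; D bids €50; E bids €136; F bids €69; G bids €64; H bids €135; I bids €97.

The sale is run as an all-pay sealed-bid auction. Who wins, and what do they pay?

All-pay sealed-bid auction: the highest bidder wins the item, but every bidder pays their own bid.
Sorting bids: 136 (E) > 135 (H) > 107 (C) > 97 (I) > 96 (A) > 69 (F) > …
E wins with the top bid; all bids are sunk regardless.

E pays €136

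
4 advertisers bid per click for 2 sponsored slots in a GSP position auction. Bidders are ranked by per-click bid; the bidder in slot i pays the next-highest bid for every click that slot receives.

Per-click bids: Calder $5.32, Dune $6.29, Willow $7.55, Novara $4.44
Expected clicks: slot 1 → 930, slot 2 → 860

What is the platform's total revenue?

Total revenue: $10424.90

Ranked by bid: $7.55 (Willow) > $6.29 (Dune) > $5.32 (Calder) > …
Slot 1: Willow pays $6.29 × 930 = $5849.70
Slot 2: Dune pays $5.32 × 860 = $4575.20
Total = $10424.90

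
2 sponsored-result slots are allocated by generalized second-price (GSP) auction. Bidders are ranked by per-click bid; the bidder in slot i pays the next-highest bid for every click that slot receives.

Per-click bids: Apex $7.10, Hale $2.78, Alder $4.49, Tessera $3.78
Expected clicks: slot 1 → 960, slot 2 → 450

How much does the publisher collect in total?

Ranked by bid: $7.10 (Apex) > $4.49 (Alder) > $3.78 (Tessera) > …
Slot 1: Apex pays $4.49 × 960 = $4310.40
Slot 2: Alder pays $3.78 × 450 = $1701.00
Total = $6011.40

Total revenue: $6011.40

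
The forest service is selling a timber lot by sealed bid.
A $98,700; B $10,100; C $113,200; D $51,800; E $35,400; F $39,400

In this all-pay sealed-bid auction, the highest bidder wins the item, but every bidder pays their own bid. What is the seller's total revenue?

Rule: the highest bidder wins the item, but every bidder pays their own bid.
Bids in order: 113,200 (C) > 98,700 (A) > 51,800 (D) > 39,400 (F) > 35,400 (E) > 10,100 (B)
Every bidder forfeits their bid regardless of winning.
Revenue = 98,700 + 10,100 + 113,200 + 51,800 + 35,400 + 39,400 = $348,600.

Total revenue: $348,600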